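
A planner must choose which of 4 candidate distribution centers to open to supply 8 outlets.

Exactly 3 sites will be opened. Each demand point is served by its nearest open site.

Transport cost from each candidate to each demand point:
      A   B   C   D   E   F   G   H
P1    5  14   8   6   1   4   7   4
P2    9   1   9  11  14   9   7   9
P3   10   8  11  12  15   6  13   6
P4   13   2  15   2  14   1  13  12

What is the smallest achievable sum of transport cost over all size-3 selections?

Open {P1, P2, P4}.
  A→P1 5, B→P2 1, C→P1 8, D→P4 2, E→P1 1, F→P4 1, G→P1 7, H→P1 4  ⇒ total 29.
Compare {P1, P3, P4}: total 30.
Compare {P1, P2, P3}: total 36.
No size-3 selection does better; minimum is 29.

29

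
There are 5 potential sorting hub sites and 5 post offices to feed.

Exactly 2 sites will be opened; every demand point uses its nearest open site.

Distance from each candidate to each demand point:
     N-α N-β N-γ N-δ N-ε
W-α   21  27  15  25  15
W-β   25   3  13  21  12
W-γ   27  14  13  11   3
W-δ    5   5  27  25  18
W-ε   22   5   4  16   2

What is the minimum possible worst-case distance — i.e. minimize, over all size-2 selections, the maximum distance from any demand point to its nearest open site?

13

Open {W-γ, W-δ}.
  Farthest demand point is N-γ at distance 13 (to W-γ); all others are ≤ 13.
With {W-δ, W-ε} the worst case is 16.
With {W-α, W-β} the worst case is 21.
No size-2 selection achieves below 13.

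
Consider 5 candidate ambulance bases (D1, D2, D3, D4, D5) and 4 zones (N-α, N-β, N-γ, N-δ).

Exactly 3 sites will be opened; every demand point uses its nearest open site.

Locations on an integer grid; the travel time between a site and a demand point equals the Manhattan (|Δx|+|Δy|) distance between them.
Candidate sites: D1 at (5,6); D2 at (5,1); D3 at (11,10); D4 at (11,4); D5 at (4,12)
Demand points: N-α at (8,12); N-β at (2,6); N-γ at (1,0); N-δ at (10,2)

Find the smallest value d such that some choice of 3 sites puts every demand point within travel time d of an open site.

Open {D1, D2, D3}.
  Farthest demand point is N-δ at travel time 6 (to D2); all others are ≤ 6.
With {D1, D2, D5} the worst case is 6.
With {D2, D3, D4} the worst case is 8.
No size-3 selection achieves below 6.

6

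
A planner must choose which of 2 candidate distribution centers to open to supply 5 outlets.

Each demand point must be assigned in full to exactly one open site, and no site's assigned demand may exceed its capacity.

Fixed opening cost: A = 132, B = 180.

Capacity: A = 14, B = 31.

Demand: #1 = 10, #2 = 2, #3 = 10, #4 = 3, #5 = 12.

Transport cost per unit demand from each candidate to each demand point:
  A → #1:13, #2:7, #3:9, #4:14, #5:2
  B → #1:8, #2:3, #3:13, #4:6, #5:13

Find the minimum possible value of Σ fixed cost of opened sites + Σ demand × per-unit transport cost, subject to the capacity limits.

570

Open {A, B}; cheapest assignment that respects the capacities:
  A (cap 14, load 12): #5 — cost 12×2 = 24
  B (cap 31, load 25): #1, #2, #3, #4 — cost 10×8 + 2×3 + 10×13 + 3×6 = 234
  Shipping 258, fixed 312 → total 570.
  Any other capacity-feasible assignment to {A, B} ships for at least 258.
Total demand is 37 and no other set of sites has combined capacity ≥ 37, so {A, B} is the only feasible choice of open sites. Minimum: 570.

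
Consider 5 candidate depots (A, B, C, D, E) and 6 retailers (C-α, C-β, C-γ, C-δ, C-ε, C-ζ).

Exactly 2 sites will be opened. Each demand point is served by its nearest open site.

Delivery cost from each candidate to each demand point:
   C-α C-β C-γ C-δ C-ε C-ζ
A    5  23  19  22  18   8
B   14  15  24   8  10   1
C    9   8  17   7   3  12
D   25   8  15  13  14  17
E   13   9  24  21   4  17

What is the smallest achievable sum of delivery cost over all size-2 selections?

Open {B, C}.
  C-α→C 9, C-β→C 8, C-γ→C 17, C-δ→C 7, C-ε→C 3, C-ζ→B 1  ⇒ total 45.
Compare {A, C}: total 48.
Compare {C, D}: total 54.
No size-2 selection does better; minimum is 45.

45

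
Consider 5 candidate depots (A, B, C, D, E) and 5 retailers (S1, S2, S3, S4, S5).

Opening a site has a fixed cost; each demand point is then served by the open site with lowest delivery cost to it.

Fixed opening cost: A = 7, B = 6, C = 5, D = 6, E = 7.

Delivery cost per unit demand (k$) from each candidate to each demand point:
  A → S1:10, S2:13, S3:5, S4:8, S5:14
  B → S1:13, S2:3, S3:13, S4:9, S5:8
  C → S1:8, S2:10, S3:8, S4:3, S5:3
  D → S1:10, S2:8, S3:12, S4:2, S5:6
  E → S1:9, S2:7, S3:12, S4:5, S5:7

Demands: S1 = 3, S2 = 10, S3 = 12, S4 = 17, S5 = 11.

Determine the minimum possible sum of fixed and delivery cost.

205

Open {A, B, C, D}: assign each demand point to its cheapest open site.
  S1→C 3×8=24, S2→B 10×3=30, S3→A 12×5=60, S4→D 17×2=34, S5→C 11×3=33
  delivery cost 181, fixed 24 → total 205.
Compare {A, B, C, D, E}: delivery cost 181 + fixed 31 = 212.
Compare {A, B, C}: delivery cost 198 + fixed 18 = 216.
Compare {A, B, C, E}: delivery cost 198 + fixed 25 = 223.
All other subsets cost ≥ 212. Minimum total cost: 205.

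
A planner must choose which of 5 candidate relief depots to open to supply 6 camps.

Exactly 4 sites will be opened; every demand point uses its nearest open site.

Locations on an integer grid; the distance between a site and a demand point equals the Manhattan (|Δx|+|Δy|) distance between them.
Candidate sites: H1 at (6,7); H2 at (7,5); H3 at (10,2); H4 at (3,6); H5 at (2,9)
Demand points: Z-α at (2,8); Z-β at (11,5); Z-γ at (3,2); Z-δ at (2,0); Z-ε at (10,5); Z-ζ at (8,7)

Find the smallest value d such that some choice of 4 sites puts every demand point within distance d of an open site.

Open {H1, H2, H3, H4}.
  Farthest demand point is Z-δ at distance 7 (to H4); all others are ≤ 7.
With {H1, H2, H4, H5} the worst case is 7.
With {H1, H3, H4, H5} the worst case is 7.
No size-4 selection achieves below 7.

7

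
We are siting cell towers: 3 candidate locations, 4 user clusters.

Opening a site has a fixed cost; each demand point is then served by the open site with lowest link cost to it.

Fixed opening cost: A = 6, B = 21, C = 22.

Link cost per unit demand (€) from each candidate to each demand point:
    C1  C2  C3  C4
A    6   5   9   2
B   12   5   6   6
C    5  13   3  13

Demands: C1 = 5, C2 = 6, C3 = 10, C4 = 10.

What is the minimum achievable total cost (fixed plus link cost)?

Open {A, C}: assign each demand point to its cheapest open site.
  C1→C 5×5=25, C2→A 6×5=30, C3→C 10×3=30, C4→A 10×2=20
  link cost 105, fixed 28 → total 133.
Compare {A, B, C}: link cost 105 + fixed 49 = 154.
Compare {A, B}: link cost 140 + fixed 27 = 167.
Compare {A}: link cost 170 + fixed 6 = 176.
All other subsets cost ≥ 154. Minimum total cost: 133.

133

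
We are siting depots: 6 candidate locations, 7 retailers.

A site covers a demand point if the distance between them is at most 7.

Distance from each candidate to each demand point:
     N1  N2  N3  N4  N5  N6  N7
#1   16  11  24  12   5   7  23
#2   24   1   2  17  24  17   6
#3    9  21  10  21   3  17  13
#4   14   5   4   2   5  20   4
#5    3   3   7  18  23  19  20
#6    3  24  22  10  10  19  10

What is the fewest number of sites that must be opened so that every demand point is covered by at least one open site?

3

Coverage sets (demand points within 7 of each site):
  #1: {N5, N6}
  #2: {N2, N3, N7}
  #3: {N5}
  #4: {N2, N3, N4, N5, N7}
  #5: {N1, N2, N3}
  #6: {N1}
No 2 sites suffice: every size-2 union leaves at least one demand point uncovered.
But {#1, #4, #5} covers everything, so the minimum is 3.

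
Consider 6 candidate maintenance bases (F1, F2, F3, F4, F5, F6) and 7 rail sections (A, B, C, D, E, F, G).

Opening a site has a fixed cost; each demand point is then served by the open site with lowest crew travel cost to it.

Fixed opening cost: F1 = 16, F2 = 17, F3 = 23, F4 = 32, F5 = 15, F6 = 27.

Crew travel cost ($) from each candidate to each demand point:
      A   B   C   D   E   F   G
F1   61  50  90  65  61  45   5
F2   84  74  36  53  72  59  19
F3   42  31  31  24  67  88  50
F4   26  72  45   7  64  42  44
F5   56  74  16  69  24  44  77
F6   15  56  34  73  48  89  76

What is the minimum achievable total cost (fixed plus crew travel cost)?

Open {F1, F4, F5}: assign each demand point to its cheapest open site.
  A→F4 26, B→F1 50, C→F5 16, D→F4 7, E→F5 24, F→F4 42, G→F1 5
  crew travel cost 170, fixed 63 → total 233.
Compare {F1, F3, F4, F5}: crew travel cost 151 + fixed 86 = 237.
Compare {F1, F3, F5}: crew travel cost 186 + fixed 54 = 240.
Compare {F1, F3, F5, F6}: crew travel cost 159 + fixed 81 = 240.
All other subsets cost ≥ 237. Minimum total cost: 233.

233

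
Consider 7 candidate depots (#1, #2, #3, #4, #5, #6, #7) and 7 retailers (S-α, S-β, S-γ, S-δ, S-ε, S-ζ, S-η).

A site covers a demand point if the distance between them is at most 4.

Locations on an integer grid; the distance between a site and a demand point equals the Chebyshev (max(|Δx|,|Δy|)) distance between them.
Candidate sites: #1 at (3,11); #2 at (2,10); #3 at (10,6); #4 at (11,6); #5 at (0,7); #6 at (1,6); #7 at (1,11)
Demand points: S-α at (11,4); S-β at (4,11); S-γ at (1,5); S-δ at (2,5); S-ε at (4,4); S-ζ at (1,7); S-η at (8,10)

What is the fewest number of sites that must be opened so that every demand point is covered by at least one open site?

Coverage sets (demand points within 4 of each site):
  #1: {S-β, S-ζ}
  #2: {S-β, S-ζ}
  #3: {S-α, S-η}
  #4: {S-α, S-η}
  #5: {S-β, S-γ, S-δ, S-ε, S-ζ}
  #6: {S-γ, S-δ, S-ε, S-ζ}
  #7: {S-β, S-ζ}
No single site covers all 7 demand points.
But {#3, #5} covers everything, so the minimum is 2.

2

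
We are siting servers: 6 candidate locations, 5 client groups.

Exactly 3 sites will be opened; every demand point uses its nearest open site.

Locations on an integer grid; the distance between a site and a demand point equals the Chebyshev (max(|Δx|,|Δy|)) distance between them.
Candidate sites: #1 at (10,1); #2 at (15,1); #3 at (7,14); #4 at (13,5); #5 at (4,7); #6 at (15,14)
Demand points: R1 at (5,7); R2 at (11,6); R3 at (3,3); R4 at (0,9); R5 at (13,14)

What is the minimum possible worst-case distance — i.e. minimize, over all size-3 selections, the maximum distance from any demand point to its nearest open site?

Open {#4, #5, #6}.
  Farthest demand point is R3 at distance 4 (to #5); all others are ≤ 4.
With {#1, #5, #6} the worst case is 5.
With {#2, #5, #6} the worst case is 5.
No size-3 selection achieves below 4.

4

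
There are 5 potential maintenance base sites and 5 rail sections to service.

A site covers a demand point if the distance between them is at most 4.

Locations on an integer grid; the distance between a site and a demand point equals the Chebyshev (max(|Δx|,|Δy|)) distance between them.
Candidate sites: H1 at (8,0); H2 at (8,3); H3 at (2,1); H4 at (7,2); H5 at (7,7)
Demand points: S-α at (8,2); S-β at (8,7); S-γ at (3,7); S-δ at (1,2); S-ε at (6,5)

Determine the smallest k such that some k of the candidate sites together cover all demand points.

Coverage sets (demand points within 4 of each site):
  H1: {S-α}
  H2: {S-α, S-β, S-ε}
  H3: {S-δ, S-ε}
  H4: {S-α, S-ε}
  H5: {S-β, S-γ, S-ε}
No 2 sites suffice: every size-2 union leaves at least one demand point uncovered.
But {H1, H3, H5} covers everything, so the minimum is 3.

3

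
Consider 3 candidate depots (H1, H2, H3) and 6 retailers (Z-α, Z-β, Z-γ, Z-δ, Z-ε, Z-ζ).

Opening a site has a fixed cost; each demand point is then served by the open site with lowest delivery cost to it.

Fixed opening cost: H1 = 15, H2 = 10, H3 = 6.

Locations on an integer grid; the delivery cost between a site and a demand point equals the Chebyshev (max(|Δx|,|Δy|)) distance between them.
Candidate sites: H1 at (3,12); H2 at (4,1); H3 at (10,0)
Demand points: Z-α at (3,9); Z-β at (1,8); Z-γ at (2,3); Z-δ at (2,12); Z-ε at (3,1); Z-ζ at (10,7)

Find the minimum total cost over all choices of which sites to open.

Open {H1, H2}: assign each demand point to its cheapest open site.
  Z-α→H1 3, Z-β→H1 4, Z-γ→H2 2, Z-δ→H1 1, Z-ε→H2 1, Z-ζ→H2 6
  delivery cost 17, fixed 25 → total 42.
Compare {H2}: delivery cost 35 + fixed 10 = 45.
Compare {H1, H2, H3}: delivery cost 17 + fixed 31 = 48.
Compare {H1}: delivery cost 35 + fixed 15 = 50.
All other subsets cost ≥ 45. Minimum total cost: 42.

42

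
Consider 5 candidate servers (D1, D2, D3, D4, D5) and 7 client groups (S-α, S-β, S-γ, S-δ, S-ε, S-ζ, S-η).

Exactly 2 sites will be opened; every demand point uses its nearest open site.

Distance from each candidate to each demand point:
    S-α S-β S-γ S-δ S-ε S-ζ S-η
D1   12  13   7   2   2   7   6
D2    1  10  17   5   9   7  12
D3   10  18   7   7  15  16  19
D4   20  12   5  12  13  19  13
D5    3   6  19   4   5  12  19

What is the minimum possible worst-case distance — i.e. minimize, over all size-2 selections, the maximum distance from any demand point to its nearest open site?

7

Open {D1, D5}.
  Farthest demand point is S-γ at distance 7 (to D1); all others are ≤ 7.
With {D1, D2} the worst case is 10.
With {D1, D4} the worst case is 12.
No size-2 selection achieves below 7.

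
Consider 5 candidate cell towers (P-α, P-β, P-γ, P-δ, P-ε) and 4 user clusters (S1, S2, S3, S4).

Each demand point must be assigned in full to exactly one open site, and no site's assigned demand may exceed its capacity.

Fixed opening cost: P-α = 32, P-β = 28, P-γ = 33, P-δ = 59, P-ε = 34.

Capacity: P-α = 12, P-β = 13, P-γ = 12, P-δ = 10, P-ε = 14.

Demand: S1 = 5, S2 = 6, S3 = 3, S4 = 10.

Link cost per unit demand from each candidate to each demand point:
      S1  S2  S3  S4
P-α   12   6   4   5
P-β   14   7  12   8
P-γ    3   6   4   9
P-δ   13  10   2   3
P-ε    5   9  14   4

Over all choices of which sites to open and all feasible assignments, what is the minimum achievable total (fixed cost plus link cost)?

Open {P-γ, P-ε}; cheapest assignment that respects the capacities:
  P-γ (cap 12, load 11): S1, S2 — cost 5×3 + 6×6 = 51
  P-ε (cap 14, load 13): S3, S4 — cost 3×14 + 10×4 = 82
  Shipping 133, fixed 67 → total 200.
  Any other capacity-feasible assignment to {P-γ, P-ε} ships for at least 133.
Compare {P-α, P-γ, P-ε}: its best feasible assignment gives total 202.
Compare {P-β, P-γ, P-ε}: its best feasible assignment gives total 204.
Every other set of open sites that can feasibly serve all demand totals ≥ 202 even under its best assignment. Minimum: 200.

200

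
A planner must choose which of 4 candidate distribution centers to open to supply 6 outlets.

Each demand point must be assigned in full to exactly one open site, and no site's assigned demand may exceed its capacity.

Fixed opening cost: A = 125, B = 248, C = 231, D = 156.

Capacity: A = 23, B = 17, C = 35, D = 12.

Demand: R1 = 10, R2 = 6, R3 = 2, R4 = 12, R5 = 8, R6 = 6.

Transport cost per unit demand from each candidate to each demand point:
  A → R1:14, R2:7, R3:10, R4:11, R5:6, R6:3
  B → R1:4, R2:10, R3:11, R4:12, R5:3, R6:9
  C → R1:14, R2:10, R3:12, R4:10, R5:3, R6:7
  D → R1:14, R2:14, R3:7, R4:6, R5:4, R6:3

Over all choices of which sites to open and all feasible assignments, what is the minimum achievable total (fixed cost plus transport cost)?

720

Open {A, C}; cheapest assignment that respects the capacities:
  A (cap 23, load 14): R2, R3, R6 — cost 6×7 + 2×10 + 6×3 = 80
  C (cap 35, load 30): R1, R4, R5 — cost 10×14 + 12×10 + 8×3 = 284
  Shipping 364, fixed 356 → total 720.
  Any other capacity-feasible assignment to {A, C} ships for at least 364.
Compare {C, D}: its best feasible assignment gives total 749.
Compare {A, B, D}: its best feasible assignment gives total 769.
Every other set of open sites that can feasibly serve all demand totals ≥ 749 even under its best assignment. Minimum: 720.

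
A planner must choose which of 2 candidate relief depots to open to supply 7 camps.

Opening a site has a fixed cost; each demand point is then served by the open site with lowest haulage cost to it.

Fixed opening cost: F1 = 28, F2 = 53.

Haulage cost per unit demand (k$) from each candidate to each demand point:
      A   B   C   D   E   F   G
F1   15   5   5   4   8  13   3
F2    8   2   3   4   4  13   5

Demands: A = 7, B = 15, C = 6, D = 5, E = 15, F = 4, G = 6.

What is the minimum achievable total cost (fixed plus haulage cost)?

319

Open {F2}: assign each demand point to its cheapest open site.
  A→F2 7×8=56, B→F2 15×2=30, C→F2 6×3=18, D→F2 5×4=20, E→F2 15×4=60, F→F2 4×13=52, G→F2 6×5=30
  haulage cost 266, fixed 53 → total 319.
Compare {F1, F2}: haulage cost 254 + fixed 81 = 335.
Compare {F1}: haulage cost 420 + fixed 28 = 448.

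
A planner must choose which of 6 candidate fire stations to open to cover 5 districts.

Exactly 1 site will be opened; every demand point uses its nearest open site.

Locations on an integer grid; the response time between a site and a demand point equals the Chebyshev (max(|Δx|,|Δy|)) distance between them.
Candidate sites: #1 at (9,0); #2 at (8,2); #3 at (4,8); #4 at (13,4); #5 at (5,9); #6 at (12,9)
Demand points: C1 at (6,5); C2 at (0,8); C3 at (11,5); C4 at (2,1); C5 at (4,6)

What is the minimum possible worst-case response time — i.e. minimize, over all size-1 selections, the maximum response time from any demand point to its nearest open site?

7

Open {#3}.
  Farthest demand point is C3 at response time 7 (to #3); all others are ≤ 7.
With {#2} the worst case is 8.
With {#5} the worst case is 8.
No size-1 selection achieves below 7.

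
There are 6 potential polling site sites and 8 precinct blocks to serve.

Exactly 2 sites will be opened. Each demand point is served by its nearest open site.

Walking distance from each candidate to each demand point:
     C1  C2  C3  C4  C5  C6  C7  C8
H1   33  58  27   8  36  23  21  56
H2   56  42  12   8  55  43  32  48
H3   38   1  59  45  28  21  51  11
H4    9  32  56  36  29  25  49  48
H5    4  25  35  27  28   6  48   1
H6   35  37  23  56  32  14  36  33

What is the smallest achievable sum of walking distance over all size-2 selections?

Open {H2, H5}.
  C1→H5 4, C2→H5 25, C3→H2 12, C4→H2 8, C5→H5 28, C6→H5 6, C7→H2 32, C8→H5 1  ⇒ total 116.
Compare {H1, H5}: total 120.
Compare {H1, H3}: total 150.
No size-2 selection does better; minimum is 116.

116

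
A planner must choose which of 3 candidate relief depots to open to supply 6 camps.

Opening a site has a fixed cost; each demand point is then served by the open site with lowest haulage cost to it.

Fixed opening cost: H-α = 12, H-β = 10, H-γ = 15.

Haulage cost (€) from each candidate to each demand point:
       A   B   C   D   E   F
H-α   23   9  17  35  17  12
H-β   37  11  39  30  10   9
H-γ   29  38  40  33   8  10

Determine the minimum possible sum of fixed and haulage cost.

Open {H-α, H-β}: assign each demand point to its cheapest open site.
  A→H-α 23, B→H-α 9, C→H-α 17, D→H-β 30, E→H-β 10, F→H-β 9
  haulage cost 98, fixed 22 → total 120.
Compare {H-α}: haulage cost 113 + fixed 12 = 125.
Compare {H-α, H-γ}: haulage cost 100 + fixed 27 = 127.
Compare {H-α, H-β, H-γ}: haulage cost 96 + fixed 37 = 133.
All other subsets cost ≥ 125. Minimum total cost: 120.

120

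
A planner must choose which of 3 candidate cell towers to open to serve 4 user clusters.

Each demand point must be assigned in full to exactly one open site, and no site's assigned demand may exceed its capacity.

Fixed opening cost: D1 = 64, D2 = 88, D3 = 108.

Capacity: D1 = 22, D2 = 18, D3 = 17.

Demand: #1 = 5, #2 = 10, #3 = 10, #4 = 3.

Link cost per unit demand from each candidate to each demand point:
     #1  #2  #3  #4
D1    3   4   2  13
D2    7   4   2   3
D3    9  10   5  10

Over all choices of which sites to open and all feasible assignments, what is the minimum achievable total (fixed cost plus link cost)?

Open {D1, D2}; cheapest assignment that respects the capacities:
  D1 (cap 22, load 15): #1, #2 — cost 5×3 + 10×4 = 55
  D2 (cap 18, load 13): #3, #4 — cost 10×2 + 3×3 = 29
  Shipping 84, fixed 152 → total 236.
  Any other capacity-feasible assignment to {D1, D2} ships for at least 84.
Compare {D1, D3}: its best feasible assignment gives total 307.
Compare {D2, D3}: its best feasible assignment gives total 330.
Every other set of open sites that can feasibly serve all demand totals ≥ 307 even under its best assignment. Minimum: 236.

236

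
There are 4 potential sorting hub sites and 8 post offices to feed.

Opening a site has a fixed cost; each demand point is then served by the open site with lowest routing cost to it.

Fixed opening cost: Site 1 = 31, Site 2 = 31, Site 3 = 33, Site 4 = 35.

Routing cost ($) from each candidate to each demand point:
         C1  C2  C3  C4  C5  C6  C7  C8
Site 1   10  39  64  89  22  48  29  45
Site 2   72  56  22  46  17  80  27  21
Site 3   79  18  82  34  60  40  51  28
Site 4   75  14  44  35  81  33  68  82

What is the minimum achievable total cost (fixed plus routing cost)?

276

Open {Site 1, Site 2, Site 4}: assign each demand point to its cheapest open site.
  C1→Site 1 10, C2→Site 4 14, C3→Site 2 22, C4→Site 4 35, C5→Site 2 17, C6→Site 4 33, C7→Site 2 27, C8→Site 2 21
  routing cost 179, fixed 97 → total 276.
Compare {Site 1, Site 2, Site 3}: routing cost 189 + fixed 95 = 284.
Compare {Site 1, Site 2}: routing cost 230 + fixed 62 = 292.
Compare {Site 1, Site 4}: routing cost 232 + fixed 66 = 298.
All other subsets cost ≥ 284. Minimum total cost: 276.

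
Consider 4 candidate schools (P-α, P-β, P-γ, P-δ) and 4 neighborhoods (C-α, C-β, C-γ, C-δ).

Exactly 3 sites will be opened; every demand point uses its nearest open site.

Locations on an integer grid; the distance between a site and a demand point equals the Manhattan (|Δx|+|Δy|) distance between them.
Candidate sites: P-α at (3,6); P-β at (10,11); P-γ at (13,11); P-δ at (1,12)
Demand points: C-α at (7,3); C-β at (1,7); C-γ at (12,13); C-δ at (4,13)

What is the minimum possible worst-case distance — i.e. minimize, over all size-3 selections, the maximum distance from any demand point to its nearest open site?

Open {P-α, P-β, P-δ}.
  Farthest demand point is C-α at distance 7 (to P-α); all others are ≤ 7.
With {P-α, P-γ, P-δ} the worst case is 7.
With {P-α, P-β, P-γ} the worst case is 8.
No size-3 selection achieves below 7.

7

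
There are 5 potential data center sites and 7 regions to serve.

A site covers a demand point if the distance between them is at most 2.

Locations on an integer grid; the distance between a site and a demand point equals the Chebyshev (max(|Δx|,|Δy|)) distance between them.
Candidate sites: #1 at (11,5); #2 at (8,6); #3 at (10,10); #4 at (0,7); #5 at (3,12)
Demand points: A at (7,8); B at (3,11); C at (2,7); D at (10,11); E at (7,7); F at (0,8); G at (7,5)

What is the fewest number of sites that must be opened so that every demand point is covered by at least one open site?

Coverage sets (demand points within 2 of each site):
  #1: {}
  #2: {A, E, G}
  #3: {D}
  #4: {C, F}
  #5: {B}
No 3 sites suffice: every size-3 union leaves at least one demand point uncovered.
But {#2, #3, #4, #5} covers everything, so the minimum is 4.

4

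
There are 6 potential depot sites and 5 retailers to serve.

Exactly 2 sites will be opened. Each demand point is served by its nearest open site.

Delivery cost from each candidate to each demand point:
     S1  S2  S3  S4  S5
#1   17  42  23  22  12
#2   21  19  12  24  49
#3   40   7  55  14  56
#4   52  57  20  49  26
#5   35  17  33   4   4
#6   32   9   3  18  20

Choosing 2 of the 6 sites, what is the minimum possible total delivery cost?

Open {#5, #6}.
  S1→#6 32, S2→#6 9, S3→#6 3, S4→#5 4, S5→#5 4  ⇒ total 52.
Compare {#2, #5}: total 58.
Compare {#1, #6}: total 59.
No size-2 selection does better; minimum is 52.

52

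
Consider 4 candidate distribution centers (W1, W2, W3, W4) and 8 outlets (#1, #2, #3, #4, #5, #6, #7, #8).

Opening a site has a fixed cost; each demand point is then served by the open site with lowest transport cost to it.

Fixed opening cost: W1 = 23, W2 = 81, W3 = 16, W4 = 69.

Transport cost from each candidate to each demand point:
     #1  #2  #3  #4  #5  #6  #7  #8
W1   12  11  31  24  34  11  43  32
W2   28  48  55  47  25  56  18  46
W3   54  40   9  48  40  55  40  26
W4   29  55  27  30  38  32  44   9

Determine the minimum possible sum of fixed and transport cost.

206

Open {W1, W3}: assign each demand point to its cheapest open site.
  #1→W1 12, #2→W1 11, #3→W3 9, #4→W1 24, #5→W1 34, #6→W1 11, #7→W3 40, #8→W3 26
  transport cost 167, fixed 39 → total 206.
Compare {W1}: transport cost 198 + fixed 23 = 221.
Compare {W1, W2, W3}: transport cost 136 + fixed 120 = 256.
Compare {W1, W3, W4}: transport cost 150 + fixed 108 = 258.
All other subsets cost ≥ 221. Minimum total cost: 206.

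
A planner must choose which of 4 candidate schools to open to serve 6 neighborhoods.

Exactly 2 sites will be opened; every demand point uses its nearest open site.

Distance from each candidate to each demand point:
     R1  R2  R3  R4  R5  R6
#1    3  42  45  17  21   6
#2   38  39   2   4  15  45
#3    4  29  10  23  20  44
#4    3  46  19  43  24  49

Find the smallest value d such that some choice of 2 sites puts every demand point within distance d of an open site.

Open {#1, #3}.
  Farthest demand point is R2 at distance 29 (to #3); all others are ≤ 29.
With {#1, #2} the worst case is 39.
With {#1, #4} the worst case is 42.
No size-2 selection achieves below 29.

29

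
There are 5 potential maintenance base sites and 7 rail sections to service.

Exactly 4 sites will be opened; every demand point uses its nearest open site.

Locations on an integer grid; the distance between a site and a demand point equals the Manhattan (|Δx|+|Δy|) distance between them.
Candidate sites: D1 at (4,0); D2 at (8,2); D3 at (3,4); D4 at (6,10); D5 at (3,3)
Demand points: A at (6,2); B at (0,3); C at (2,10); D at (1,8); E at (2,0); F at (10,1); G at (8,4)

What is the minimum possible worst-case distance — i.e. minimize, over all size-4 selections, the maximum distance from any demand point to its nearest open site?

Open {D1, D2, D3, D4}.
  Farthest demand point is D at distance 6 (to D3); all others are ≤ 6.
With {D2, D3, D4, D5} the worst case is 6.
With {D1, D2, D3, D5} the worst case is 7.
No size-4 selection achieves below 6.

6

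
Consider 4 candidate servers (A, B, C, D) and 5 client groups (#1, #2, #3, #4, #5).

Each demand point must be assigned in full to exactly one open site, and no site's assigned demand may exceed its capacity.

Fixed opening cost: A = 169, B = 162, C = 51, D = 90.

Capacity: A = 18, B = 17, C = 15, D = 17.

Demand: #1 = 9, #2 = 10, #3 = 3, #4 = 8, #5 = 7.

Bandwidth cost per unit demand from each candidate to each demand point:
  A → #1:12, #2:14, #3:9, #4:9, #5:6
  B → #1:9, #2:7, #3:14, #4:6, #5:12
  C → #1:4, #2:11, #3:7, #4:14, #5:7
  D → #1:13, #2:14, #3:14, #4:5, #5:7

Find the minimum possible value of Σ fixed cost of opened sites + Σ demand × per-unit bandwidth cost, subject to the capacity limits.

Open {B, C, D}; cheapest assignment that respects the capacities:
  B (cap 17, load 10): #2 — cost 10×7 = 70
  C (cap 15, load 12): #1, #3 — cost 9×4 + 3×7 = 57
  D (cap 17, load 15): #4, #5 — cost 8×5 + 7×7 = 89
  Shipping 216, fixed 303 → total 519.
  Any other capacity-feasible assignment to {B, C, D} ships for at least 216.
Compare {A, C, D}: its best feasible assignment gives total 589.
Compare {A, B, C}: its best feasible assignment gives total 623.
Every other set of open sites that can feasibly serve all demand totals ≥ 589 even under its best assignment. Minimum: 519.

519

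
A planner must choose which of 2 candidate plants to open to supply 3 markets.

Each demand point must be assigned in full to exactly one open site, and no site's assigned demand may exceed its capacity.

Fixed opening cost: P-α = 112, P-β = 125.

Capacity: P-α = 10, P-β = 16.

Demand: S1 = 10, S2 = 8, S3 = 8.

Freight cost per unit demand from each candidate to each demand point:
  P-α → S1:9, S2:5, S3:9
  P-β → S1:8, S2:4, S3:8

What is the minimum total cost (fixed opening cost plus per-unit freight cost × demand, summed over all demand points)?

423

Open {P-α, P-β}; cheapest assignment that respects the capacities:
  P-α (cap 10, load 10): S1 — cost 10×9 = 90
  P-β (cap 16, load 16): S2, S3 — cost 8×4 + 8×8 = 96
  Shipping 186, fixed 237 → total 423.
  Any other capacity-feasible assignment to {P-α, P-β} ships for at least 186.
Total demand is 26 and no other set of sites has combined capacity ≥ 26, so {P-α, P-β} is the only feasible choice of open sites. Minimum: 423.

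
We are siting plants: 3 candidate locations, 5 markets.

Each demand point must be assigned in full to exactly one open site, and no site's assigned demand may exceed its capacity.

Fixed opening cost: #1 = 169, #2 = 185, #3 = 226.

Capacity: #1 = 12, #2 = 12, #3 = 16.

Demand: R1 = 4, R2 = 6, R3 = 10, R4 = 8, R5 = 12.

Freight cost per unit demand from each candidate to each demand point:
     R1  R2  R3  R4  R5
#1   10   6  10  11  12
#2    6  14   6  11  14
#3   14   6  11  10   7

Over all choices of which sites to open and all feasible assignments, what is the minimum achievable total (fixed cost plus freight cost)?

Open {#1, #2, #3}; cheapest assignment that respects the capacities:
  #1 (cap 12, load 12): R5 — cost 12×12 = 144
  #2 (cap 12, load 12): R1, R4 — cost 4×6 + 8×11 = 112
  #3 (cap 16, load 16): R2, R3 — cost 6×6 + 10×11 = 146
  Shipping 402, fixed 580 → total 982.
  Any other capacity-feasible assignment to {#1, #2, #3} ships for at least 402.
Total demand is 40 and no other set of sites has combined capacity ≥ 40, so {#1, #2, #3} is the only feasible choice of open sites. Minimum: 982.

982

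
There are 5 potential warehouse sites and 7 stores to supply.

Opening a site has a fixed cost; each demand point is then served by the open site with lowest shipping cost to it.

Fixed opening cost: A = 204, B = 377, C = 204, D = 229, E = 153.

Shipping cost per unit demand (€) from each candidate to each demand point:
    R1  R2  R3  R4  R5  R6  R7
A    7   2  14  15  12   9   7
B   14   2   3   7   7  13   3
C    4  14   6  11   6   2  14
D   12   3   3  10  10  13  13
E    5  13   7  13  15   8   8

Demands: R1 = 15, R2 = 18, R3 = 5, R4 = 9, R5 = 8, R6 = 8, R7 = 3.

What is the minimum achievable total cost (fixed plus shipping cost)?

Open {A, C}: assign each demand point to its cheapest open site.
  R1→C 15×4=60, R2→A 18×2=36, R3→C 5×6=30, R4→C 9×11=99, R5→C 8×6=48, R6→C 8×2=16, R7→A 3×7=21
  shipping cost 310, fixed 408 → total 718.
Compare {A}: shipping cost 535 + fixed 204 = 739.
Compare {C}: shipping cost 547 + fixed 204 = 751.
Compare {C, D}: shipping cost 322 + fixed 433 = 755.
All other subsets cost ≥ 739. Minimum total cost: 718.

718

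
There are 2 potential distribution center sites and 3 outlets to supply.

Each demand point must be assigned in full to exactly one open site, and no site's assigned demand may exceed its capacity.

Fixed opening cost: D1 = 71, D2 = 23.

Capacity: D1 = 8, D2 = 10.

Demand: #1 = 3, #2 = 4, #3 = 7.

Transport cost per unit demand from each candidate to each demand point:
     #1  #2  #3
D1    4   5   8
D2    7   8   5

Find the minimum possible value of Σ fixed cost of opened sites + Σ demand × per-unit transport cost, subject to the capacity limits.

161

Open {D1, D2}; cheapest assignment that respects the capacities:
  D1 (cap 8, load 7): #1, #2 — cost 3×4 + 4×5 = 32
  D2 (cap 10, load 7): #3 — cost 7×5 = 35
  Shipping 67, fixed 94 → total 161.
  Any other capacity-feasible assignment to {D1, D2} ships for at least 67.
Total demand is 14 and no other set of sites has combined capacity ≥ 14, so {D1, D2} is the only feasible choice of open sites. Minimum: 161.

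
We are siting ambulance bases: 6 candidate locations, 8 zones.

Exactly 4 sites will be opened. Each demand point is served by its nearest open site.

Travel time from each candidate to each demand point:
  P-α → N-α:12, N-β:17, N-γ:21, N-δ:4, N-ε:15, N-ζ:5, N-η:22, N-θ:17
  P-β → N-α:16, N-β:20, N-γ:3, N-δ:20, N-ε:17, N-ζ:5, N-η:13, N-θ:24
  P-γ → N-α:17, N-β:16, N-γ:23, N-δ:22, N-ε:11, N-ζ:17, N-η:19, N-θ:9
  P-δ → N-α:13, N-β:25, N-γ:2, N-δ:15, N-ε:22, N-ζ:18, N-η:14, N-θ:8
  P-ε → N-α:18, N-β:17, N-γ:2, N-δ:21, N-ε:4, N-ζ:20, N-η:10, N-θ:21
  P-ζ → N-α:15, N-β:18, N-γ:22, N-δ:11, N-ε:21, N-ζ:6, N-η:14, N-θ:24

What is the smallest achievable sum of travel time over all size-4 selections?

61

Open {P-α, P-γ, P-δ, P-ε}.
  N-α→P-α 12, N-β→P-γ 16, N-γ→P-δ 2, N-δ→P-α 4, N-ε→P-ε 4, N-ζ→P-α 5, N-η→P-ε 10, N-θ→P-δ 8  ⇒ total 61.
Compare {P-α, P-β, P-γ, P-ε}: total 62.
Compare {P-α, P-β, P-δ, P-ε}: total 62.
No size-4 selection does better; minimum is 61.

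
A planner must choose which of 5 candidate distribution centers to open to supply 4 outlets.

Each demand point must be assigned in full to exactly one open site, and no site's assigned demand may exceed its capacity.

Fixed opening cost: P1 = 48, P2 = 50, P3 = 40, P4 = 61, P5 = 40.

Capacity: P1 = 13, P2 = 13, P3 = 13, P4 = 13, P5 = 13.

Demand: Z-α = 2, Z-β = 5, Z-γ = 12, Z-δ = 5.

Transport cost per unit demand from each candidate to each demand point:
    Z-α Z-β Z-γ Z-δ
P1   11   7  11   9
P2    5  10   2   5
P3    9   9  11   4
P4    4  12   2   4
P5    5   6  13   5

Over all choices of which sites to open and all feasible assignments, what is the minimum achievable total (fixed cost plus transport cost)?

Open {P2, P5}; cheapest assignment that respects the capacities:
  P2 (cap 13, load 12): Z-γ — cost 12×2 = 24
  P5 (cap 13, load 12): Z-α, Z-β, Z-δ — cost 2×5 + 5×6 + 5×5 = 65
  Shipping 89, fixed 90 → total 179.
  Any other capacity-feasible assignment to {P2, P5} ships for at least 89.
Compare {P4, P5}: its best feasible assignment gives total 190.
Compare {P2, P3}: its best feasible assignment gives total 197.
Every other set of open sites that can feasibly serve all demand totals ≥ 190 even under its best assignment. Minimum: 179.

179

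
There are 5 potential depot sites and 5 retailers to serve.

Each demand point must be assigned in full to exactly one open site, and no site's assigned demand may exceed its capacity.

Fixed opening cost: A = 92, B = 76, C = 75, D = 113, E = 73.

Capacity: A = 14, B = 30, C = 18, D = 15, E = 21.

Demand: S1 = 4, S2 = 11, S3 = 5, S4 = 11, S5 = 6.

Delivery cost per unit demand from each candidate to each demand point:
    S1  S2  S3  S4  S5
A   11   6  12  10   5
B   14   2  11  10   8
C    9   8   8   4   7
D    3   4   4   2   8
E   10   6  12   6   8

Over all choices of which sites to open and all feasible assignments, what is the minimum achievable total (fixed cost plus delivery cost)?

Open {B, D}; cheapest assignment that respects the capacities:
  B (cap 30, load 22): S2, S3, S5 — cost 11×2 + 5×11 + 6×8 = 125
  D (cap 15, load 15): S1, S4 — cost 4×3 + 11×2 = 34
  Shipping 159, fixed 189 → total 348.
  Any other capacity-feasible assignment to {B, D} ships for at least 159.
Compare {B, C}: its best feasible assignment gives total 356.
Compare {B, E}: its best feasible assignment gives total 380.
Every other set of open sites that can feasibly serve all demand totals ≥ 356 even under its best assignment. Minimum: 348.

348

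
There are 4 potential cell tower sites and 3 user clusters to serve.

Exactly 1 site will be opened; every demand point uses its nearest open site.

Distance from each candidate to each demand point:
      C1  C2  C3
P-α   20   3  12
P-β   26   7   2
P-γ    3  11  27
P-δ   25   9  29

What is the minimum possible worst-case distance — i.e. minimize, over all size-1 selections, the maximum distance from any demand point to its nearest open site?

20

Open {P-α}.
  Farthest demand point is C1 at distance 20 (to P-α); all others are ≤ 20.
With {P-β} the worst case is 26.
With {P-γ} the worst case is 27.
No size-1 selection achieves below 20.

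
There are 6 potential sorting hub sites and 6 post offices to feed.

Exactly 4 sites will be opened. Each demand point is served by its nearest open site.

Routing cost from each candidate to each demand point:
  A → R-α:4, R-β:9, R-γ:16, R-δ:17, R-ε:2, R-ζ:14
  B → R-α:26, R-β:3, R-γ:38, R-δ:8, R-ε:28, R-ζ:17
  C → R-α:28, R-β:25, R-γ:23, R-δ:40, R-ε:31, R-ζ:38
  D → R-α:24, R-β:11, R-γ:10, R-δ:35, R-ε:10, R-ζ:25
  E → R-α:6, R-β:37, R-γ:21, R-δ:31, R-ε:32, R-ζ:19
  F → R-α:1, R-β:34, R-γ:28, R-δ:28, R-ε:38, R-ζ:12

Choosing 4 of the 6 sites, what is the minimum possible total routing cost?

36

Open {A, B, D, F}.
  R-α→F 1, R-β→B 3, R-γ→D 10, R-δ→B 8, R-ε→A 2, R-ζ→F 12  ⇒ total 36.
Compare {A, B, C, D}: total 41.
Compare {A, B, D, E}: total 41.
No size-4 selection does better; minimum is 36.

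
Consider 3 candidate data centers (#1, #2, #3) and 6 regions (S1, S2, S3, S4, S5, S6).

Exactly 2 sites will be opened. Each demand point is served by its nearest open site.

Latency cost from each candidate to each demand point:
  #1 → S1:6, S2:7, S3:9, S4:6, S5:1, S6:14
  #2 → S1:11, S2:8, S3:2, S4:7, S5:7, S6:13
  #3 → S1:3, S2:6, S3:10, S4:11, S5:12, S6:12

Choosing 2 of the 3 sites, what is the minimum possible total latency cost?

35

Open {#1, #2}.
  S1→#1 6, S2→#1 7, S3→#2 2, S4→#1 6, S5→#1 1, S6→#2 13  ⇒ total 35.
Compare {#1, #3}: total 37.
Compare {#2, #3}: total 37.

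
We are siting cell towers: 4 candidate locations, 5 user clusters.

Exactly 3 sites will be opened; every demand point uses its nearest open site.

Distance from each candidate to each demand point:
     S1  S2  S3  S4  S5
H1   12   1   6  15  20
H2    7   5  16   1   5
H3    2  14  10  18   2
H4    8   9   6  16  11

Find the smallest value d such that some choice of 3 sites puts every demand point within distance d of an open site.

Open {H1, H2, H3}.
  Farthest demand point is S3 at distance 6 (to H1); all others are ≤ 6.
With {H2, H3, H4} the worst case is 6.
With {H1, H2, H4} the worst case is 7.
No size-3 selection achieves below 6.

6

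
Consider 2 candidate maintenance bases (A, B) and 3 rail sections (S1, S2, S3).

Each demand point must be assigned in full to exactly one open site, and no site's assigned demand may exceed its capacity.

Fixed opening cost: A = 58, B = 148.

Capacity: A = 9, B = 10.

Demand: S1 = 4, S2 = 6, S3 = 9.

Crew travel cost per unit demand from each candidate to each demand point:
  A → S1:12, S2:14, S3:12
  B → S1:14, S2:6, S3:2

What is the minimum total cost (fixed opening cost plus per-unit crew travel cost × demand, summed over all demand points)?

Open {A, B}; cheapest assignment that respects the capacities:
  A (cap 9, load 9): S3 — cost 9×12 = 108
  B (cap 10, load 10): S1, S2 — cost 4×14 + 6×6 = 92
  Shipping 200, fixed 206 → total 406.
  Any other capacity-feasible assignment to {A, B} ships for at least 200.
Total demand is 19 and no other set of sites has combined capacity ≥ 19, so {A, B} is the only feasible choice of open sites. Minimum: 406.

406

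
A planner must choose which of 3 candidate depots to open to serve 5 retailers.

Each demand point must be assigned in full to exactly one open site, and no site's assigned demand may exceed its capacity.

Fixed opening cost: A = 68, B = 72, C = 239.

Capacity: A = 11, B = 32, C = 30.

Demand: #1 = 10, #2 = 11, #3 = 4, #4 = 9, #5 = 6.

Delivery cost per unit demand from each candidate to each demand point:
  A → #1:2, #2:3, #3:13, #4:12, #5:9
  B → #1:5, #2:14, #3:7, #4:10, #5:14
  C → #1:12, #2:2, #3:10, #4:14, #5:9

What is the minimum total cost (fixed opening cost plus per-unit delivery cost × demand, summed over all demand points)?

425

Open {A, B}; cheapest assignment that respects the capacities:
  A (cap 11, load 11): #2 — cost 11×3 = 33
  B (cap 32, load 29): #1, #3, #4, #5 — cost 10×5 + 4×7 + 9×10 + 6×14 = 252
  Shipping 285, fixed 140 → total 425.
  Any other capacity-feasible assignment to {A, B} ships for at least 285.
Compare {B, C}: its best feasible assignment gives total 555.
Compare {A, C}: its best feasible assignment gives total 569.
Every other set of open sites that can feasibly serve all demand totals ≥ 555 even under its best assignment. Minimum: 425.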